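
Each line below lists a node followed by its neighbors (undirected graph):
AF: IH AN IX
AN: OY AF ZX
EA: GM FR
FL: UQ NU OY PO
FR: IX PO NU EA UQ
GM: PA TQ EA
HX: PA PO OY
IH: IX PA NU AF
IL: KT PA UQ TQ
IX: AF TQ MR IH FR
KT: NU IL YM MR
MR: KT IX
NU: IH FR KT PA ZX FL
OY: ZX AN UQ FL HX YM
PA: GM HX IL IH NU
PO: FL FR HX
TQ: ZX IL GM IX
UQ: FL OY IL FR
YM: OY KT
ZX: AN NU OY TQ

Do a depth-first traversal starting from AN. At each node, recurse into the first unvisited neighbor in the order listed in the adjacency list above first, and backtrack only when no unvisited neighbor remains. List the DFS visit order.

Visit AN
AN → OY
OY → ZX
ZX → NU
NU → IH
IH → IX
IX → AF
IX → TQ
TQ → IL
IL → KT
KT → YM
KT → MR
IL → PA
PA → GM
GM → EA
EA → FR
FR → PO
PO → FL
FL → UQ
PO → HX

AN, OY, ZX, NU, IH, IX, AF, TQ, IL, KT, YM, MR, PA, GM, EA, FR, PO, FL, UQ, HX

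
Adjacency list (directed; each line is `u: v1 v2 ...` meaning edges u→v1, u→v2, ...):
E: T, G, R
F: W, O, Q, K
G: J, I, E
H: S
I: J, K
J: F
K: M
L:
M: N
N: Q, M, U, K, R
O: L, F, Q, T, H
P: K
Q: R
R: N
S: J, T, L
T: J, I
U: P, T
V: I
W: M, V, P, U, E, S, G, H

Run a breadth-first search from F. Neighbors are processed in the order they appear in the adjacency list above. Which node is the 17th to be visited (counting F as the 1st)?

N

Visit F; enqueue W, O, Q, K → queue [W, O, Q, K]
Visit W; enqueue M, V, P, U, E, S, G, H → queue [O, Q, K, M, V, P, U, E, S, G, H]
Visit O; enqueue L, T → queue [Q, K, M, V, P, U, E, S, G, H, L, T]
Visit Q; enqueue R → queue [K, M, V, P, U, E, S, G, H, L, T, R]
Visit K → queue [M, V, P, U, E, S, G, H, L, T, R]
Visit M; enqueue N → queue [V, P, U, E, S, G, H, L, T, R, N]
Visit V; enqueue I → queue [P, U, E, S, G, H, L, T, R, N, I]
Visit P → queue [U, E, S, G, H, L, T, R, N, I]
Visit U → queue [E, S, G, H, L, T, R, N, I]
Visit E → queue [S, G, H, L, T, R, N, I]
Visit S; enqueue J → queue [G, H, L, T, R, N, I, J]
Visit G → queue [H, L, T, R, N, I, J]
Visit H → queue [L, T, R, N, I, J]
Visit L → queue [T, R, N, I, J]
Visit T → queue [R, N, I, J]
Visit R → queue [N, I, J]
Visit N → queue [I, J]
Visit I → queue [J]
Visit J → queue []

Visit order: F, W, O, Q, K, M, V, P, U, E, S, G, H, L, T, R, N, I, J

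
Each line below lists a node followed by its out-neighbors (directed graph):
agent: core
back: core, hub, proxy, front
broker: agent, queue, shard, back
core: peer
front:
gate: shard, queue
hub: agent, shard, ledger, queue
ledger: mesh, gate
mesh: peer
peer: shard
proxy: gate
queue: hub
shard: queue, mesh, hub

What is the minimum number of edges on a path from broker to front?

2

Level 0: broker
Level 1: agent, back, queue, shard
Level 2: core, front, hub, mesh, proxy
Level 3: gate, ledger, peer
front first appears at level 2.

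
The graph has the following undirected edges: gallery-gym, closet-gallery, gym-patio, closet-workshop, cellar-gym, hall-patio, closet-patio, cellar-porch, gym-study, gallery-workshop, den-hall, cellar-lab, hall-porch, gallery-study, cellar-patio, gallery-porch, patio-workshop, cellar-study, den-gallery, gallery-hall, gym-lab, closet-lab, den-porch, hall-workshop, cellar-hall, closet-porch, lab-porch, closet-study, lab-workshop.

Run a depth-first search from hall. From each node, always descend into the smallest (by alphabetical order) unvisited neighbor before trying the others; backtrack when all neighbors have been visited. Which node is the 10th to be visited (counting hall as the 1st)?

Visit hall
hall → cellar
cellar → gym
gym → gallery
gallery → closet
closet → lab
lab → porch
porch → den
lab → workshop
workshop → patio
closet → study

Visit order: hall, cellar, gym, gallery, closet, lab, porch, den, workshop, patio, study

patio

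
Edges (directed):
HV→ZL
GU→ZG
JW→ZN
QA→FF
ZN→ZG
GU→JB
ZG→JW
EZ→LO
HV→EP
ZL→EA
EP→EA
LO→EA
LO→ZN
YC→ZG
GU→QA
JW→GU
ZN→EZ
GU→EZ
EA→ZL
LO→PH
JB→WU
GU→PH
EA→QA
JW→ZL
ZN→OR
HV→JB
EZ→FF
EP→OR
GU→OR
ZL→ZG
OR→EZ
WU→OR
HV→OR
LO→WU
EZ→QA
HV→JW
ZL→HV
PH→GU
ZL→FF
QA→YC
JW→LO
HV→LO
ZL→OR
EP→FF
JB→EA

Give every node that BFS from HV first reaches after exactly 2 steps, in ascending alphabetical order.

Level 0: HV
Level 1: EP, JB, JW, LO, OR, ZL
Level 2: EA, EZ, FF, GU, PH, WU, ZG, ZN
Level 3: QA
Level 4: YC

EA, EZ, FF, GU, PH, WU, ZG, ZN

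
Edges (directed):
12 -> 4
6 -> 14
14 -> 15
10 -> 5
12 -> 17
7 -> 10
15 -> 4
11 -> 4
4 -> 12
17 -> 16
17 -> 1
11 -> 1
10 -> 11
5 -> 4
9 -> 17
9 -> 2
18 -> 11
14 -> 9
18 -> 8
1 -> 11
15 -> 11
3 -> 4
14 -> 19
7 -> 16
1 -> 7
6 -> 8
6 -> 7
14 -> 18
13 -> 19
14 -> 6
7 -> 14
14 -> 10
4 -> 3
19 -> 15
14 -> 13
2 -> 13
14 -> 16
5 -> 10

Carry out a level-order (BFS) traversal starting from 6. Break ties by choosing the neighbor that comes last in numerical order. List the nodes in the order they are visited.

Visit 6; enqueue 14, 8, 7 → queue [14, 8, 7]
Visit 14; enqueue 19, 18, 16, 15, 13, 10, 9 → queue [8, 7, 19, 18, 16, 15, 13, 10, 9]
Visit 8 → queue [7, 19, 18, 16, 15, 13, 10, 9]
Visit 7 → queue [19, 18, 16, 15, 13, 10, 9]
Visit 19 → queue [18, 16, 15, 13, 10, 9]
Visit 18; enqueue 11 → queue [16, 15, 13, 10, 9, 11]
Visit 16 → queue [15, 13, 10, 9, 11]
Visit 15; enqueue 4 → queue [13, 10, 9, 11, 4]
Visit 13 → queue [10, 9, 11, 4]
Visit 10; enqueue 5 → queue [9, 11, 4, 5]
Visit 9; enqueue 17, 2 → queue [11, 4, 5, 17, 2]
Visit 11; enqueue 1 → queue [4, 5, 17, 2, 1]
Visit 4; enqueue 12, 3 → queue [5, 17, 2, 1, 12, 3]
Visit 5 → queue [17, 2, 1, 12, 3]
Visit 17 → queue [2, 1, 12, 3]
Visit 2 → queue [1, 12, 3]
Visit 1 → queue [12, 3]
Visit 12 → queue [3]
Visit 3 → queue []

6, 14, 8, 7, 19, 18, 16, 15, 13, 10, 9, 11, 4, 5, 17, 2, 1, 12, 3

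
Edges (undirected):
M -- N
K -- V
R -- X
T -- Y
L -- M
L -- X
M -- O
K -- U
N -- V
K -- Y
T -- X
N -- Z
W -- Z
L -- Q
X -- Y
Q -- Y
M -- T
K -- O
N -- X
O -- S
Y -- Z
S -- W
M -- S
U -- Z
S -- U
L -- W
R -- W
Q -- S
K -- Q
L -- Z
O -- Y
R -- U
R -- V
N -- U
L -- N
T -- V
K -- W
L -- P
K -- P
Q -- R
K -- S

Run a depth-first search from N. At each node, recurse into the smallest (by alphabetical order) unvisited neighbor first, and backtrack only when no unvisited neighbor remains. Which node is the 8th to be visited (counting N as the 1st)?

R

Visit N
N → L
L → M
M → O
O → K
K → P
K → Q
Q → R
R → U
U → S
S → W
W → Z
Z → Y
Y → T
T → V
T → X

Visit order: N, L, M, O, K, P, Q, R, U, S, W, Z, Y, T, V, X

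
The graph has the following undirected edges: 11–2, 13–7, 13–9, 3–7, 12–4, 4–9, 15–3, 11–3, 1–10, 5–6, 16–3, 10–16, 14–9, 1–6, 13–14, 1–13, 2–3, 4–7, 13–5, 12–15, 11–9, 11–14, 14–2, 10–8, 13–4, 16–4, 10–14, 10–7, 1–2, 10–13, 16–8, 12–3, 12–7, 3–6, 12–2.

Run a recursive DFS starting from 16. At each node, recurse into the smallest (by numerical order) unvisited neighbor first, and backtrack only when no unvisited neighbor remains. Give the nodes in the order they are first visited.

16 -> 3 -> 2 -> 1 -> 6 -> 5 -> 13 -> 4 -> 7 -> 10 -> 8 -> 14 -> 9 -> 11 -> 12 -> 15

Visit 16
16 → 3
3 → 2
2 → 1
1 → 6
6 → 5
5 → 13
13 → 4
4 → 7
7 → 10
10 → 8
10 → 14
14 → 9
9 → 11
7 → 12
12 → 15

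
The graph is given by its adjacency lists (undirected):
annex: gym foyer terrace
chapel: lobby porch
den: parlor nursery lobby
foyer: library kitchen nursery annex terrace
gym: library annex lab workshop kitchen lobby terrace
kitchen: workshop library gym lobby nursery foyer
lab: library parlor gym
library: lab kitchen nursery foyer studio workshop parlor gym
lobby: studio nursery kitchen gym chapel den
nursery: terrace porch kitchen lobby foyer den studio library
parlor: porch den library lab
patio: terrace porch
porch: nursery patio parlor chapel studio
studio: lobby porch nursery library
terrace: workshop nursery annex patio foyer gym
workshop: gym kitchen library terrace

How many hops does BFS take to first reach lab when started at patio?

3

Level 0: patio
Level 1: porch, terrace
Level 2: annex, chapel, foyer, gym, nursery, parlor, studio, workshop
Level 3: den, kitchen, lab, library, lobby
lab first appears at level 3.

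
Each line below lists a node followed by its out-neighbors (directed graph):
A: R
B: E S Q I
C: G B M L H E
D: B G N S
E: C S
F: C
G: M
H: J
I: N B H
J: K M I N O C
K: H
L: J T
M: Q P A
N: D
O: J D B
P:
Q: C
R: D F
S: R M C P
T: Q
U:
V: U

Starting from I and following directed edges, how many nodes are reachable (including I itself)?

20

BFS from I visits: I, B, H, N, E, Q, S, J, D, C, M, P, R, K, O, G, L, A, F, T
Reachable nodes: 20 of 22 total.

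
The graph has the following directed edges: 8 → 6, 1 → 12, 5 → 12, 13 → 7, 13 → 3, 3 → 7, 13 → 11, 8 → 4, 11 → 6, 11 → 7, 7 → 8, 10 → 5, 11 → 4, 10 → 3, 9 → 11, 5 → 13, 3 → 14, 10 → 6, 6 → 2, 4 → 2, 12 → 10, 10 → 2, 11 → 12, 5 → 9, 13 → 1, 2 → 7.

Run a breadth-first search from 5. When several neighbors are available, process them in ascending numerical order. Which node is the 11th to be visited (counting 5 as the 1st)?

Visit 5; enqueue 9, 12, 13 → queue [9, 12, 13]
Visit 9; enqueue 11 → queue [12, 13, 11]
Visit 12; enqueue 10 → queue [13, 11, 10]
Visit 13; enqueue 1, 3, 7 → queue [11, 10, 1, 3, 7]
Visit 11; enqueue 4, 6 → queue [10, 1, 3, 7, 4, 6]
Visit 10; enqueue 2 → queue [1, 3, 7, 4, 6, 2]
Visit 1 → queue [3, 7, 4, 6, 2]
Visit 3; enqueue 14 → queue [7, 4, 6, 2, 14]
Visit 7; enqueue 8 → queue [4, 6, 2, 14, 8]
Visit 4 → queue [6, 2, 14, 8]
Visit 6 → queue [2, 14, 8]
Visit 2 → queue [14, 8]
Visit 14 → queue [8]
Visit 8 → queue []

Visit order: 5, 9, 12, 13, 11, 10, 1, 3, 7, 4, 6, 2, 14, 8

6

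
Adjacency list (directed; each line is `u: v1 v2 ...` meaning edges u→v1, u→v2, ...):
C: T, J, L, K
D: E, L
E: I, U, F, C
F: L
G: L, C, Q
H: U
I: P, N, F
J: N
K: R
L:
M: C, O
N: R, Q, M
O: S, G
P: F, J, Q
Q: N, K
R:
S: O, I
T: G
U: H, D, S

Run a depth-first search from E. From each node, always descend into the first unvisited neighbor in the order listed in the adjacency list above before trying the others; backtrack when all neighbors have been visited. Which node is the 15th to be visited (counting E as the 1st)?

Visit E
E → I
I → P
P → F
F → L
P → J
J → N
N → R
N → Q
Q → K
N → M
M → C
C → T
T → G
M → O
O → S
E → U
U → H
U → D

Visit order: E, I, P, F, L, J, N, R, Q, K, M, C, T, G, O, S, U, H, D

O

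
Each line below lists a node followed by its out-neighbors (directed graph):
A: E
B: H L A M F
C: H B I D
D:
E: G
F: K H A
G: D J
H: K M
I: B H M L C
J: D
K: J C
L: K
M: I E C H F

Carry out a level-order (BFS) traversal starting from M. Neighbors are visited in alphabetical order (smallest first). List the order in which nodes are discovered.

Visit M; enqueue C, E, F, H, I → queue [C, E, F, H, I]
Visit C; enqueue B, D → queue [E, F, H, I, B, D]
Visit E; enqueue G → queue [F, H, I, B, D, G]
Visit F; enqueue A, K → queue [H, I, B, D, G, A, K]
Visit H → queue [I, B, D, G, A, K]
Visit I; enqueue L → queue [B, D, G, A, K, L]
Visit B → queue [D, G, A, K, L]
Visit D → queue [G, A, K, L]
Visit G; enqueue J → queue [A, K, L, J]
Visit A → queue [K, L, J]
Visit K → queue [L, J]
Visit L → queue [J]
Visit J → queue []

M, C, E, F, H, I, B, D, G, A, K, L, J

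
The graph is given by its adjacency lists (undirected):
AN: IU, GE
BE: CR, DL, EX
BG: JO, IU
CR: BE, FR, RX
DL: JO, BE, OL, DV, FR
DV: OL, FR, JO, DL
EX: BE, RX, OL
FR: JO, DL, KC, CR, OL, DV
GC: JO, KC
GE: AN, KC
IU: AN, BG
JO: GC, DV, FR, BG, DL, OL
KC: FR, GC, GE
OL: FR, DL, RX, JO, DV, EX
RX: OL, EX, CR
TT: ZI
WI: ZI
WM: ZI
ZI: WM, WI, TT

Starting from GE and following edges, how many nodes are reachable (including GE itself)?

15

BFS from GE visits: GE, AN, KC, IU, FR, GC, BG, CR, DL, DV, JO, OL, BE, RX, EX
Reachable nodes: 15 of 19 total.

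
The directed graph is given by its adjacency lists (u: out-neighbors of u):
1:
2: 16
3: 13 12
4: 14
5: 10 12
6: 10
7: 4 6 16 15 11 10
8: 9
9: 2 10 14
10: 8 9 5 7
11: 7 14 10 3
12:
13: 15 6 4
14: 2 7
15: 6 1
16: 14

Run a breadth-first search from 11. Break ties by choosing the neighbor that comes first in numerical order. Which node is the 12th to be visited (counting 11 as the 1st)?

5

Visit 11; enqueue 3, 7, 10, 14 → queue [3, 7, 10, 14]
Visit 3; enqueue 12, 13 → queue [7, 10, 14, 12, 13]
Visit 7; enqueue 4, 6, 15, 16 → queue [10, 14, 12, 13, 4, 6, 15, 16]
Visit 10; enqueue 5, 8, 9 → queue [14, 12, 13, 4, 6, 15, 16, 5, 8, 9]
Visit 14; enqueue 2 → queue [12, 13, 4, 6, 15, 16, 5, 8, 9, 2]
Visit 12 → queue [13, 4, 6, 15, 16, 5, 8, 9, 2]
Visit 13 → queue [4, 6, 15, 16, 5, 8, 9, 2]
Visit 4 → queue [6, 15, 16, 5, 8, 9, 2]
Visit 6 → queue [15, 16, 5, 8, 9, 2]
Visit 15; enqueue 1 → queue [16, 5, 8, 9, 2, 1]
Visit 16 → queue [5, 8, 9, 2, 1]
Visit 5 → queue [8, 9, 2, 1]
Visit 8 → queue [9, 2, 1]
Visit 9 → queue [2, 1]
Visit 2 → queue [1]
Visit 1 → queue []

Visit order: 11, 3, 7, 10, 14, 12, 13, 4, 6, 15, 16, 5, 8, 9, 2, 1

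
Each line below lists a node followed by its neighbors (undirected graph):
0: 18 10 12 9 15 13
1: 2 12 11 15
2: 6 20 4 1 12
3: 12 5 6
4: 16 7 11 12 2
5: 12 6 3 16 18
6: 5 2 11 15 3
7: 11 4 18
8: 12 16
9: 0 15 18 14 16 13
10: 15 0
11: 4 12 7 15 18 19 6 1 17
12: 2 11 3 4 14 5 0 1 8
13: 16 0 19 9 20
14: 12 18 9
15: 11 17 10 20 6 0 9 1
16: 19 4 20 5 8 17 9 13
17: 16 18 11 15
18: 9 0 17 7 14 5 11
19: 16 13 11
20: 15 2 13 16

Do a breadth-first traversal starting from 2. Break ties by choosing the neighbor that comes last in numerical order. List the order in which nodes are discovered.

2 → 20 → 12 → 6 → 4 → 1 → 16 → 15 → 13 → 14 → 11 → 8 → 5 → 3 → 0 → 7 → 19 → 17 → 9 → 10 → 18

Visit 2; enqueue 20, 12, 6, 4, 1 → queue [20, 12, 6, 4, 1]
Visit 20; enqueue 16, 15, 13 → queue [12, 6, 4, 1, 16, 15, 13]
Visit 12; enqueue 14, 11, 8, 5, 3, 0 → queue [6, 4, 1, 16, 15, 13, 14, 11, 8, 5, 3, 0]
Visit 6 → queue [4, 1, 16, 15, 13, 14, 11, 8, 5, 3, 0]
Visit 4; enqueue 7 → queue [1, 16, 15, 13, 14, 11, 8, 5, 3, 0, 7]
Visit 1 → queue [16, 15, 13, 14, 11, 8, 5, 3, 0, 7]
Visit 16; enqueue 19, 17, 9 → queue [15, 13, 14, 11, 8, 5, 3, 0, 7, 19, 17, 9]
Visit 15; enqueue 10 → queue [13, 14, 11, 8, 5, 3, 0, 7, 19, 17, 9, 10]
Visit 13 → queue [14, 11, 8, 5, 3, 0, 7, 19, 17, 9, 10]
Visit 14; enqueue 18 → queue [11, 8, 5, 3, 0, 7, 19, 17, 9, 10, 18]
Visit 11 → queue [8, 5, 3, 0, 7, 19, 17, 9, 10, 18]
Visit 8 → queue [5, 3, 0, 7, 19, 17, 9, 10, 18]
Visit 5 → queue [3, 0, 7, 19, 17, 9, 10, 18]
Visit 3 → queue [0, 7, 19, 17, 9, 10, 18]
Visit 0 → queue [7, 19, 17, 9, 10, 18]
Visit 7 → queue [19, 17, 9, 10, 18]
Visit 19 → queue [17, 9, 10, 18]
Visit 17 → queue [9, 10, 18]
Visit 9 → queue [10, 18]
Visit 10 → queue [18]
Visit 18 → queue []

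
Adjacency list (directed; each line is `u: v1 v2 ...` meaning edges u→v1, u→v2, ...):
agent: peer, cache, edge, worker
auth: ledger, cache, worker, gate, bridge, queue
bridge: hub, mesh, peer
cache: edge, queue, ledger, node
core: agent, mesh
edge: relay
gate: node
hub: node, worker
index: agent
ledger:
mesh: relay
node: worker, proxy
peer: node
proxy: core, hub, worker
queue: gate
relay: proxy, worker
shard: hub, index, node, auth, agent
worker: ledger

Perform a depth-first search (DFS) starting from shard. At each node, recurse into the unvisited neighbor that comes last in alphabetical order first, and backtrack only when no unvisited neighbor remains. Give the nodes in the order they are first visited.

Visit shard
shard → node
node → worker
worker → ledger
node → proxy
proxy → hub
proxy → core
core → mesh
mesh → relay
core → agent
agent → peer
agent → edge
agent → cache
cache → queue
queue → gate
shard → index
shard → auth
auth → bridge

shard, node, worker, ledger, proxy, hub, core, mesh, relay, agent, peer, edge, cache, queue, gate, index, auth, bridge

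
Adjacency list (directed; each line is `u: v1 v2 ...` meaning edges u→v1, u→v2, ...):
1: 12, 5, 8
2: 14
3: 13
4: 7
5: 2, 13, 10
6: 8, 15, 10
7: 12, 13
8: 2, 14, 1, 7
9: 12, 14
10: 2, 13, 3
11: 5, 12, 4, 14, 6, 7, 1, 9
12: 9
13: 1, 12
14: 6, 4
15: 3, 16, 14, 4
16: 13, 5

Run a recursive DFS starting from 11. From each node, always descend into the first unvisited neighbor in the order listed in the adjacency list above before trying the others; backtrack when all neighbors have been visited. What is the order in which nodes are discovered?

11, 5, 2, 14, 6, 8, 1, 12, 9, 7, 13, 15, 3, 16, 4, 10

Visit 11
11 → 5
5 → 2
2 → 14
14 → 6
6 → 8
8 → 1
1 → 12
12 → 9
8 → 7
7 → 13
6 → 15
15 → 3
15 → 16
15 → 4
6 → 10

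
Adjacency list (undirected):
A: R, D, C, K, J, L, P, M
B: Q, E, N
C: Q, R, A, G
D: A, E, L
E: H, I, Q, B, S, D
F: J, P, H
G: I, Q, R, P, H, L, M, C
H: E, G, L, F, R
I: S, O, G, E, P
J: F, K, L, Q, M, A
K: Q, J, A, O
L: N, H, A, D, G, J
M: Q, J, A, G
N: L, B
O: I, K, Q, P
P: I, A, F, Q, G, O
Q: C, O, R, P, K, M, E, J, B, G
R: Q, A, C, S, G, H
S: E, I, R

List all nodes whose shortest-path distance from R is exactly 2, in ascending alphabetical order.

B, D, E, F, I, J, K, L, M, O, P

Level 0: R
Level 1: A, C, G, H, Q, S
Level 2: B, D, E, F, I, J, K, L, M, O, P
Level 3: N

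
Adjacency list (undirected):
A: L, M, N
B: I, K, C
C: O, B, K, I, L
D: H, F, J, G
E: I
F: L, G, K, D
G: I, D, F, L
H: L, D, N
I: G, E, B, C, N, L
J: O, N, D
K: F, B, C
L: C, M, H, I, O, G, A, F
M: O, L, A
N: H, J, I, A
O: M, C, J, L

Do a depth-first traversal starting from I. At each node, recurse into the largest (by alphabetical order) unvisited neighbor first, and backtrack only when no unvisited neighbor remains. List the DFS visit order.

I, N, J, O, M, L, H, D, G, F, K, C, B, A, E

Visit I
I → N
N → J
J → O
O → M
M → L
L → H
H → D
D → G
G → F
F → K
K → C
C → B
L → A
I → E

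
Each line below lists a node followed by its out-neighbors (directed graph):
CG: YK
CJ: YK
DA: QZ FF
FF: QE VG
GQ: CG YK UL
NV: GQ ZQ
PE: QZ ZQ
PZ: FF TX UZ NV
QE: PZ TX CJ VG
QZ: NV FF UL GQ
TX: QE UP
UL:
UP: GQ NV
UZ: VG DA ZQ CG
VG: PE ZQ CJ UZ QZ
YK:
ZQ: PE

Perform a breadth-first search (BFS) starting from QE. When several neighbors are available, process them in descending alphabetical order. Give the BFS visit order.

Visit QE; enqueue VG, TX, PZ, CJ → queue [VG, TX, PZ, CJ]
Visit VG; enqueue ZQ, UZ, QZ, PE → queue [TX, PZ, CJ, ZQ, UZ, QZ, PE]
Visit TX; enqueue UP → queue [PZ, CJ, ZQ, UZ, QZ, PE, UP]
Visit PZ; enqueue NV, FF → queue [CJ, ZQ, UZ, QZ, PE, UP, NV, FF]
Visit CJ; enqueue YK → queue [ZQ, UZ, QZ, PE, UP, NV, FF, YK]
Visit ZQ → queue [UZ, QZ, PE, UP, NV, FF, YK]
Visit UZ; enqueue DA, CG → queue [QZ, PE, UP, NV, FF, YK, DA, CG]
Visit QZ; enqueue UL, GQ → queue [PE, UP, NV, FF, YK, DA, CG, UL, GQ]
Visit PE → queue [UP, NV, FF, YK, DA, CG, UL, GQ]
Visit UP → queue [NV, FF, YK, DA, CG, UL, GQ]
Visit NV → queue [FF, YK, DA, CG, UL, GQ]
Visit FF → queue [YK, DA, CG, UL, GQ]
Visit YK → queue [DA, CG, UL, GQ]
Visit DA → queue [CG, UL, GQ]
Visit CG → queue [UL, GQ]
Visit UL → queue [GQ]
Visit GQ → queue []

QE, VG, TX, PZ, CJ, ZQ, UZ, QZ, PE, UP, NV, FF, YK, DA, CG, UL, GQ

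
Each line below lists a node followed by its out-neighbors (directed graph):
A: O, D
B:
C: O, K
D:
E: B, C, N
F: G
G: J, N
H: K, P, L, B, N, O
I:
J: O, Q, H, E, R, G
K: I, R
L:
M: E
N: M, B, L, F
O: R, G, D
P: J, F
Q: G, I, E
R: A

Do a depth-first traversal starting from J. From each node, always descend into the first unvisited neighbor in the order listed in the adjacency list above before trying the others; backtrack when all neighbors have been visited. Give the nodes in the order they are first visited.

Visit J
J → O
O → R
R → A
A → D
O → G
G → N
N → M
M → E
E → B
E → C
C → K
K → I
N → L
N → F
J → Q
J → H
H → P

J -> O -> R -> A -> D -> G -> N -> M -> E -> B -> C -> K -> I -> L -> F -> Q -> H -> P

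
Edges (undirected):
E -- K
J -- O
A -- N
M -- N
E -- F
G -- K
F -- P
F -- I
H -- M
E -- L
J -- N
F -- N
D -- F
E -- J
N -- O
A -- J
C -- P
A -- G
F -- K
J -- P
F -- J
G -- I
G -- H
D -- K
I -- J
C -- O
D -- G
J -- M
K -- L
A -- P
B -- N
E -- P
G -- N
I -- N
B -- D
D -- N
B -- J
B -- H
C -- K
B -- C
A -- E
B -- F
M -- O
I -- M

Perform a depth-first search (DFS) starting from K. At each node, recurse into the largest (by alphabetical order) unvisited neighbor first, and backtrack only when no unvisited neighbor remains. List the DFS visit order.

K, L, E, P, J, O, N, M, I, G, H, B, F, D, C, A

Visit K
K → L
L → E
E → P
P → J
J → O
O → N
N → M
M → I
I → G
G → H
H → B
B → F
F → D
B → C
G → A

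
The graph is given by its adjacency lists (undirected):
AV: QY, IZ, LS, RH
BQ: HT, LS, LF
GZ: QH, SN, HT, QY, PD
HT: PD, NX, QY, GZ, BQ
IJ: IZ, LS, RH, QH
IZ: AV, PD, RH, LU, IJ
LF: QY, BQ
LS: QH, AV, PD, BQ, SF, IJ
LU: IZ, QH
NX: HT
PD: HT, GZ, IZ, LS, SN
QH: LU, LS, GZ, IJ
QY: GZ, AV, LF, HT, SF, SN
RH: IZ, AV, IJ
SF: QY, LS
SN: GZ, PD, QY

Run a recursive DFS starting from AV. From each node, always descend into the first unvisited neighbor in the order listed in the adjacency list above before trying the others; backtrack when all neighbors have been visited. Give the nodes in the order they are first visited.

Visit AV
AV → QY
QY → GZ
GZ → QH
QH → LU
LU → IZ
IZ → PD
PD → HT
HT → NX
HT → BQ
BQ → LS
LS → SF
LS → IJ
IJ → RH
BQ → LF
PD → SN

AV -> QY -> GZ -> QH -> LU -> IZ -> PD -> HT -> NX -> BQ -> LS -> SF -> IJ -> RH -> LF -> SN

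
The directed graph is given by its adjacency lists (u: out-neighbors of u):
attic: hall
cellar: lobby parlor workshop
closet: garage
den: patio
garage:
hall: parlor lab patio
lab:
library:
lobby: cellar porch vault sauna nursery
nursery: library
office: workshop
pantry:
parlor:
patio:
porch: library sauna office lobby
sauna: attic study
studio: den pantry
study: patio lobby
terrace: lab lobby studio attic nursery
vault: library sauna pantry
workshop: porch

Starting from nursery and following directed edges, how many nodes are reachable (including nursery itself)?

BFS from nursery visits: nursery, library
Reachable nodes: 2 of 21 total.

2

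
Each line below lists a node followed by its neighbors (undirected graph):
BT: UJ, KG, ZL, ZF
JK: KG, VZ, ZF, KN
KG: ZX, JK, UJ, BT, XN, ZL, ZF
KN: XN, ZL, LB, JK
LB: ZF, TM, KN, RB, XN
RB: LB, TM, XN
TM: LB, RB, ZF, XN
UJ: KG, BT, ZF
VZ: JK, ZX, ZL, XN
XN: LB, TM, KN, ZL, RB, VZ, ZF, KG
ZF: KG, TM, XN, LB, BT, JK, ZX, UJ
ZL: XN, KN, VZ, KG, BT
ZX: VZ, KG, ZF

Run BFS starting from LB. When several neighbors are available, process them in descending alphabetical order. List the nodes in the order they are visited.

LB → ZF → XN → TM → RB → KN → ZX → UJ → KG → JK → BT → ZL → VZ

Visit LB; enqueue ZF, XN, TM, RB, KN → queue [ZF, XN, TM, RB, KN]
Visit ZF; enqueue ZX, UJ, KG, JK, BT → queue [XN, TM, RB, KN, ZX, UJ, KG, JK, BT]
Visit XN; enqueue ZL, VZ → queue [TM, RB, KN, ZX, UJ, KG, JK, BT, ZL, VZ]
Visit TM → queue [RB, KN, ZX, UJ, KG, JK, BT, ZL, VZ]
Visit RB → queue [KN, ZX, UJ, KG, JK, BT, ZL, VZ]
Visit KN → queue [ZX, UJ, KG, JK, BT, ZL, VZ]
Visit ZX → queue [UJ, KG, JK, BT, ZL, VZ]
Visit UJ → queue [KG, JK, BT, ZL, VZ]
Visit KG → queue [JK, BT, ZL, VZ]
Visit JK → queue [BT, ZL, VZ]
Visit BT → queue [ZL, VZ]
Visit ZL → queue [VZ]
Visit VZ → queue []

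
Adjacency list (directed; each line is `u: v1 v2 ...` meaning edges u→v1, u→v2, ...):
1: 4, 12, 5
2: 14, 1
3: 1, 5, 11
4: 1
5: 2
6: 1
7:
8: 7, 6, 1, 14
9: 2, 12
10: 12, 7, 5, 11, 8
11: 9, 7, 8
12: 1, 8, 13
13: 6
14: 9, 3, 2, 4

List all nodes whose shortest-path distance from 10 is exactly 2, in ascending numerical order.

1, 2, 6, 9, 13, 14

Level 0: 10
Level 1: 5, 7, 8, 11, 12
Level 2: 1, 2, 6, 9, 13, 14
Level 3: 3, 4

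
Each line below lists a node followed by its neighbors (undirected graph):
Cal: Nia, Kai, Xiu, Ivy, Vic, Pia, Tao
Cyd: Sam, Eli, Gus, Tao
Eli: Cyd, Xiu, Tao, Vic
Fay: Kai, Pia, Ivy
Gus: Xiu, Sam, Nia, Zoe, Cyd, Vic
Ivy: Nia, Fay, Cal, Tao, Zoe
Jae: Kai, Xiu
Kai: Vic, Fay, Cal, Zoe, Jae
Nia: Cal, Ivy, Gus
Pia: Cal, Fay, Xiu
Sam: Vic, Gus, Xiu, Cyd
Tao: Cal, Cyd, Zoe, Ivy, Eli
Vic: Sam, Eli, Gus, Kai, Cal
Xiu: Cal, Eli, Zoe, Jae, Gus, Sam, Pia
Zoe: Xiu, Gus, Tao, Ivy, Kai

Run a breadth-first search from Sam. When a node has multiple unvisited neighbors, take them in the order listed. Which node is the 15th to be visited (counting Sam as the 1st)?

Ivy

Visit Sam; enqueue Vic, Gus, Xiu, Cyd → queue [Vic, Gus, Xiu, Cyd]
Visit Vic; enqueue Eli, Kai, Cal → queue [Gus, Xiu, Cyd, Eli, Kai, Cal]
Visit Gus; enqueue Nia, Zoe → queue [Xiu, Cyd, Eli, Kai, Cal, Nia, Zoe]
Visit Xiu; enqueue Jae, Pia → queue [Cyd, Eli, Kai, Cal, Nia, Zoe, Jae, Pia]
Visit Cyd; enqueue Tao → queue [Eli, Kai, Cal, Nia, Zoe, Jae, Pia, Tao]
Visit Eli → queue [Kai, Cal, Nia, Zoe, Jae, Pia, Tao]
Visit Kai; enqueue Fay → queue [Cal, Nia, Zoe, Jae, Pia, Tao, Fay]
Visit Cal; enqueue Ivy → queue [Nia, Zoe, Jae, Pia, Tao, Fay, Ivy]
Visit Nia → queue [Zoe, Jae, Pia, Tao, Fay, Ivy]
Visit Zoe → queue [Jae, Pia, Tao, Fay, Ivy]
Visit Jae → queue [Pia, Tao, Fay, Ivy]
Visit Pia → queue [Tao, Fay, Ivy]
Visit Tao → queue [Fay, Ivy]
Visit Fay → queue [Ivy]
Visit Ivy → queue []

Visit order: Sam, Vic, Gus, Xiu, Cyd, Eli, Kai, Cal, Nia, Zoe, Jae, Pia, Tao, Fay, Ivy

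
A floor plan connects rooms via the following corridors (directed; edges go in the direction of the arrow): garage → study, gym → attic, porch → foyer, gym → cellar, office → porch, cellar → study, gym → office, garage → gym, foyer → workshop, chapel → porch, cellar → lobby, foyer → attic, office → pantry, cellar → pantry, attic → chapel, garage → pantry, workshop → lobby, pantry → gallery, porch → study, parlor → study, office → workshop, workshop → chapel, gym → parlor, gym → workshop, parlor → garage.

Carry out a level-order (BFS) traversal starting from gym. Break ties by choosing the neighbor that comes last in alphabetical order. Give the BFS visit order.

gym → workshop → parlor → office → cellar → attic → lobby → chapel → study → garage → porch → pantry → foyer → gallery

Visit gym; enqueue workshop, parlor, office, cellar, attic → queue [workshop, parlor, office, cellar, attic]
Visit workshop; enqueue lobby, chapel → queue [parlor, office, cellar, attic, lobby, chapel]
Visit parlor; enqueue study, garage → queue [office, cellar, attic, lobby, chapel, study, garage]
Visit office; enqueue porch, pantry → queue [cellar, attic, lobby, chapel, study, garage, porch, pantry]
Visit cellar → queue [attic, lobby, chapel, study, garage, porch, pantry]
Visit attic → queue [lobby, chapel, study, garage, porch, pantry]
Visit lobby → queue [chapel, study, garage, porch, pantry]
Visit chapel → queue [study, garage, porch, pantry]
Visit study → queue [garage, porch, pantry]
Visit garage → queue [porch, pantry]
Visit porch; enqueue foyer → queue [pantry, foyer]
Visit pantry; enqueue gallery → queue [foyer, gallery]
Visit foyer → queue [gallery]
Visit gallery → queue []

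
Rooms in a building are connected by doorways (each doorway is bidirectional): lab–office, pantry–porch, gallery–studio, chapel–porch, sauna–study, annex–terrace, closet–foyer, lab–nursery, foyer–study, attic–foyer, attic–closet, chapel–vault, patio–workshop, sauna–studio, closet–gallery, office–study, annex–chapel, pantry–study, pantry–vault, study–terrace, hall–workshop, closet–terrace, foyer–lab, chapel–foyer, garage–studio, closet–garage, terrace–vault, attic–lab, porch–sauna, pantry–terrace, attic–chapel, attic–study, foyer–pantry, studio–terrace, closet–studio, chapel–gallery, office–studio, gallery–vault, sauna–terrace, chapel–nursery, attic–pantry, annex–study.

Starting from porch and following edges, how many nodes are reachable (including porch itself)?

BFS from porch visits: porch, chapel, pantry, sauna, annex, attic, foyer, gallery, nursery, vault, study, terrace, studio, closet, lab, office, garage
Reachable nodes: 17 of 20 total.

17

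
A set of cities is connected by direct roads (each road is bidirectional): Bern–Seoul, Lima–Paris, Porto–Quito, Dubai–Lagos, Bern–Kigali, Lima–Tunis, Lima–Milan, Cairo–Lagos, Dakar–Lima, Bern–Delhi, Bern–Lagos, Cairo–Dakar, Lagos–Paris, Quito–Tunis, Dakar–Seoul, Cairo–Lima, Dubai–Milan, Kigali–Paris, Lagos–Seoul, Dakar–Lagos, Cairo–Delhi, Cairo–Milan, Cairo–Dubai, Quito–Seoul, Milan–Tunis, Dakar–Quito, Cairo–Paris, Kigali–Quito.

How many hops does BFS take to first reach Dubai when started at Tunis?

Level 0: Tunis
Level 1: Lima, Milan, Quito
Level 2: Cairo, Dakar, Dubai, Kigali, Paris, Porto, Seoul
Level 3: Bern, Delhi, Lagos
Dubai first appears at level 2.

2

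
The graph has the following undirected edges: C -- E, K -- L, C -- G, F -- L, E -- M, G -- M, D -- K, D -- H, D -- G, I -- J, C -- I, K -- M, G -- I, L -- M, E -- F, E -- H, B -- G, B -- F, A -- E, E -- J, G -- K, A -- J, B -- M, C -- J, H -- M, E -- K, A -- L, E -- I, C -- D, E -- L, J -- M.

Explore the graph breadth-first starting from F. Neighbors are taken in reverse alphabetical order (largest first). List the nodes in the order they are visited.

F, L, E, B, M, K, A, J, I, H, C, G, D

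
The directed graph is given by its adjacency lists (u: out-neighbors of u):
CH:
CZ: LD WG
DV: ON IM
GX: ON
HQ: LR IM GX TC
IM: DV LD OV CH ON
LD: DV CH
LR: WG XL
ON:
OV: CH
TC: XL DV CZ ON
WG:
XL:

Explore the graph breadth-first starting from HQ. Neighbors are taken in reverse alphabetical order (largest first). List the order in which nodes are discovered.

HQ -> TC -> LR -> IM -> GX -> XL -> ON -> DV -> CZ -> WG -> OV -> LD -> CH

Visit HQ; enqueue TC, LR, IM, GX → queue [TC, LR, IM, GX]
Visit TC; enqueue XL, ON, DV, CZ → queue [LR, IM, GX, XL, ON, DV, CZ]
Visit LR; enqueue WG → queue [IM, GX, XL, ON, DV, CZ, WG]
Visit IM; enqueue OV, LD, CH → queue [GX, XL, ON, DV, CZ, WG, OV, LD, CH]
Visit GX → queue [XL, ON, DV, CZ, WG, OV, LD, CH]
Visit XL → queue [ON, DV, CZ, WG, OV, LD, CH]
Visit ON → queue [DV, CZ, WG, OV, LD, CH]
Visit DV → queue [CZ, WG, OV, LD, CH]
Visit CZ → queue [WG, OV, LD, CH]
Visit WG → queue [OV, LD, CH]
Visit OV → queue [LD, CH]
Visit LD → queue [CH]
Visit CH → queue []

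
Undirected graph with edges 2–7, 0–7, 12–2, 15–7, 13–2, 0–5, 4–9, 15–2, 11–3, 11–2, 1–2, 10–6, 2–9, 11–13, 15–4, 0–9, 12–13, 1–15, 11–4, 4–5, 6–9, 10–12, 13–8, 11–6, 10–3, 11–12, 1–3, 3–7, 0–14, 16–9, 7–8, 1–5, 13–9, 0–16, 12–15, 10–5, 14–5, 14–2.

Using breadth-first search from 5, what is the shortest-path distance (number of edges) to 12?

Level 0: 5
Level 1: 0, 1, 4, 10, 14
Level 2: 2, 3, 6, 7, 9, 11, 12, 15, 16
Level 3: 8, 13
12 first appears at level 2.

2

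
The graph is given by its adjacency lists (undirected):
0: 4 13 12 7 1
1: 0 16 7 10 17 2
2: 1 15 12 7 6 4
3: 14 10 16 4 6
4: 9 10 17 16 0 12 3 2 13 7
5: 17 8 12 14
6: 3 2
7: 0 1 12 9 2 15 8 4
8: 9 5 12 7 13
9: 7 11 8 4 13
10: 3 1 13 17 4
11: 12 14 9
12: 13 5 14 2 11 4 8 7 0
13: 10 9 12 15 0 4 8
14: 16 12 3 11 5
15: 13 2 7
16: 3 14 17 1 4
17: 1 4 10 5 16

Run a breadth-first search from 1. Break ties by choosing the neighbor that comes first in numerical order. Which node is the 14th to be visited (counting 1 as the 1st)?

9

Visit 1; enqueue 0, 2, 7, 10, 16, 17 → queue [0, 2, 7, 10, 16, 17]
Visit 0; enqueue 4, 12, 13 → queue [2, 7, 10, 16, 17, 4, 12, 13]
Visit 2; enqueue 6, 15 → queue [7, 10, 16, 17, 4, 12, 13, 6, 15]
Visit 7; enqueue 8, 9 → queue [10, 16, 17, 4, 12, 13, 6, 15, 8, 9]
Visit 10; enqueue 3 → queue [16, 17, 4, 12, 13, 6, 15, 8, 9, 3]
Visit 16; enqueue 14 → queue [17, 4, 12, 13, 6, 15, 8, 9, 3, 14]
Visit 17; enqueue 5 → queue [4, 12, 13, 6, 15, 8, 9, 3, 14, 5]
Visit 4 → queue [12, 13, 6, 15, 8, 9, 3, 14, 5]
Visit 12; enqueue 11 → queue [13, 6, 15, 8, 9, 3, 14, 5, 11]
Visit 13 → queue [6, 15, 8, 9, 3, 14, 5, 11]
Visit 6 → queue [15, 8, 9, 3, 14, 5, 11]
Visit 15 → queue [8, 9, 3, 14, 5, 11]
Visit 8 → queue [9, 3, 14, 5, 11]
Visit 9 → queue [3, 14, 5, 11]
Visit 3 → queue [14, 5, 11]
Visit 14 → queue [5, 11]
Visit 5 → queue [11]
Visit 11 → queue []

Visit order: 1, 0, 2, 7, 10, 16, 17, 4, 12, 13, 6, 15, 8, 9, 3, 14, 5, 11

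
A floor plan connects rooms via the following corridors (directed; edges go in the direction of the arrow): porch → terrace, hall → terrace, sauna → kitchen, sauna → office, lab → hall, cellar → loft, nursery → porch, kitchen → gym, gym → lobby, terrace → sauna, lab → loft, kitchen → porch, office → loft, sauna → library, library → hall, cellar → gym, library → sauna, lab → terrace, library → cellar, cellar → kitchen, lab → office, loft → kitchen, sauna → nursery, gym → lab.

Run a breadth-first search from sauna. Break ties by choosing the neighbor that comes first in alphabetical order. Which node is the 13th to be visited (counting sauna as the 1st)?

Visit sauna; enqueue kitchen, library, nursery, office → queue [kitchen, library, nursery, office]
Visit kitchen; enqueue gym, porch → queue [library, nursery, office, gym, porch]
Visit library; enqueue cellar, hall → queue [nursery, office, gym, porch, cellar, hall]
Visit nursery → queue [office, gym, porch, cellar, hall]
Visit office; enqueue loft → queue [gym, porch, cellar, hall, loft]
Visit gym; enqueue lab, lobby → queue [porch, cellar, hall, loft, lab, lobby]
Visit porch; enqueue terrace → queue [cellar, hall, loft, lab, lobby, terrace]
Visit cellar → queue [hall, loft, lab, lobby, terrace]
Visit hall → queue [loft, lab, lobby, terrace]
Visit loft → queue [lab, lobby, terrace]
Visit lab → queue [lobby, terrace]
Visit lobby → queue [terrace]
Visit terrace → queue []

Visit order: sauna, kitchen, library, nursery, office, gym, porch, cellar, hall, loft, lab, lobby, terrace

terrace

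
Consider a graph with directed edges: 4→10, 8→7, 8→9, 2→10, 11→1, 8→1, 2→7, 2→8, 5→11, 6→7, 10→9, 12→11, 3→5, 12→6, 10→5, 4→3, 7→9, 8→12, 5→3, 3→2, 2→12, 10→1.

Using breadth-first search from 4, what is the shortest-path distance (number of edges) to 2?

2

Level 0: 4
Level 1: 3, 10
Level 2: 1, 2, 5, 9
Level 3: 7, 8, 11, 12
Level 4: 6
2 first appears at level 2.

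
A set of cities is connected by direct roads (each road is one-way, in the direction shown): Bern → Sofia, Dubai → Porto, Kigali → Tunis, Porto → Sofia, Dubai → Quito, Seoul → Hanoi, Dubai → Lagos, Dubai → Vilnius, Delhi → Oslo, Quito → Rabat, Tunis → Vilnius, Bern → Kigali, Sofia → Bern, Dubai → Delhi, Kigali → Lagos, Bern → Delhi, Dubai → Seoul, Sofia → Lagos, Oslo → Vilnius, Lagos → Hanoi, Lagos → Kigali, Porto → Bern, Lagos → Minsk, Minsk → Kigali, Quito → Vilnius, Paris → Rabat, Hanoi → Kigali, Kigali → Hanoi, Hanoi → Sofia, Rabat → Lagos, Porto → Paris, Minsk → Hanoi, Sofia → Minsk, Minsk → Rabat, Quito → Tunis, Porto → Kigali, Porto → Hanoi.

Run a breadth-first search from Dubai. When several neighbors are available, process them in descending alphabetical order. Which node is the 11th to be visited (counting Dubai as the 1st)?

Sofia

Visit Dubai; enqueue Vilnius, Seoul, Quito, Porto, Lagos, Delhi → queue [Vilnius, Seoul, Quito, Porto, Lagos, Delhi]
Visit Vilnius → queue [Seoul, Quito, Porto, Lagos, Delhi]
Visit Seoul; enqueue Hanoi → queue [Quito, Porto, Lagos, Delhi, Hanoi]
Visit Quito; enqueue Tunis, Rabat → queue [Porto, Lagos, Delhi, Hanoi, Tunis, Rabat]
Visit Porto; enqueue Sofia, Paris, Kigali, Bern → queue [Lagos, Delhi, Hanoi, Tunis, Rabat, Sofia, Paris, Kigali, Bern]
Visit Lagos; enqueue Minsk → queue [Delhi, Hanoi, Tunis, Rabat, Sofia, Paris, Kigali, Bern, Minsk]
Visit Delhi; enqueue Oslo → queue [Hanoi, Tunis, Rabat, Sofia, Paris, Kigali, Bern, Minsk, Oslo]
Visit Hanoi → queue [Tunis, Rabat, Sofia, Paris, Kigali, Bern, Minsk, Oslo]
Visit Tunis → queue [Rabat, Sofia, Paris, Kigali, Bern, Minsk, Oslo]
Visit Rabat → queue [Sofia, Paris, Kigali, Bern, Minsk, Oslo]
Visit Sofia → queue [Paris, Kigali, Bern, Minsk, Oslo]
Visit Paris → queue [Kigali, Bern, Minsk, Oslo]
Visit Kigali → queue [Bern, Minsk, Oslo]
Visit Bern → queue [Minsk, Oslo]
Visit Minsk → queue [Oslo]
Visit Oslo → queue []

Visit order: Dubai, Vilnius, Seoul, Quito, Porto, Lagos, Delhi, Hanoi, Tunis, Rabat, Sofia, Paris, Kigali, Bern, Minsk, Oslo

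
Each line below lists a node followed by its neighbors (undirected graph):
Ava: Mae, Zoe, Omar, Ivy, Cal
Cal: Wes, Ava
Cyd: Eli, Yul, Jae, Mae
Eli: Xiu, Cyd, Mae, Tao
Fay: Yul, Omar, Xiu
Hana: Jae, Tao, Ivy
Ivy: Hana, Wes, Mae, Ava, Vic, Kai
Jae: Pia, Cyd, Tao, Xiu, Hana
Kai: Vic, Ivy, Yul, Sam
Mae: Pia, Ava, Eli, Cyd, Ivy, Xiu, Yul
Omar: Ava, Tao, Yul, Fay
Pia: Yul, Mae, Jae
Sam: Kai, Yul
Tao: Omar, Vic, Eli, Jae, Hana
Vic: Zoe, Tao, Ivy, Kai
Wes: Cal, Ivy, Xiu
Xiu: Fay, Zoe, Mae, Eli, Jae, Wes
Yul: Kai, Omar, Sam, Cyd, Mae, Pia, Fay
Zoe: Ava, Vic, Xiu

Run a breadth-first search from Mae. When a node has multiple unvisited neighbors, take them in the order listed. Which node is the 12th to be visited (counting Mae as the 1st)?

Cal

Visit Mae; enqueue Pia, Ava, Eli, Cyd, Ivy, Xiu, Yul → queue [Pia, Ava, Eli, Cyd, Ivy, Xiu, Yul]
Visit Pia; enqueue Jae → queue [Ava, Eli, Cyd, Ivy, Xiu, Yul, Jae]
Visit Ava; enqueue Zoe, Omar, Cal → queue [Eli, Cyd, Ivy, Xiu, Yul, Jae, Zoe, Omar, Cal]
Visit Eli; enqueue Tao → queue [Cyd, Ivy, Xiu, Yul, Jae, Zoe, Omar, Cal, Tao]
Visit Cyd → queue [Ivy, Xiu, Yul, Jae, Zoe, Omar, Cal, Tao]
Visit Ivy; enqueue Hana, Wes, Vic, Kai → queue [Xiu, Yul, Jae, Zoe, Omar, Cal, Tao, Hana, Wes, Vic, Kai]
Visit Xiu; enqueue Fay → queue [Yul, Jae, Zoe, Omar, Cal, Tao, Hana, Wes, Vic, Kai, Fay]
Visit Yul; enqueue Sam → queue [Jae, Zoe, Omar, Cal, Tao, Hana, Wes, Vic, Kai, Fay, Sam]
Visit Jae → queue [Zoe, Omar, Cal, Tao, Hana, Wes, Vic, Kai, Fay, Sam]
Visit Zoe → queue [Omar, Cal, Tao, Hana, Wes, Vic, Kai, Fay, Sam]
Visit Omar → queue [Cal, Tao, Hana, Wes, Vic, Kai, Fay, Sam]
Visit Cal → queue [Tao, Hana, Wes, Vic, Kai, Fay, Sam]
Visit Tao → queue [Hana, Wes, Vic, Kai, Fay, Sam]
Visit Hana → queue [Wes, Vic, Kai, Fay, Sam]
Visit Wes → queue [Vic, Kai, Fay, Sam]
Visit Vic → queue [Kai, Fay, Sam]
Visit Kai → queue [Fay, Sam]
Visit Fay → queue [Sam]
Visit Sam → queue []

Visit order: Mae, Pia, Ava, Eli, Cyd, Ivy, Xiu, Yul, Jae, Zoe, Omar, Cal, Tao, Hana, Wes, Vic, Kai, Fay, Sam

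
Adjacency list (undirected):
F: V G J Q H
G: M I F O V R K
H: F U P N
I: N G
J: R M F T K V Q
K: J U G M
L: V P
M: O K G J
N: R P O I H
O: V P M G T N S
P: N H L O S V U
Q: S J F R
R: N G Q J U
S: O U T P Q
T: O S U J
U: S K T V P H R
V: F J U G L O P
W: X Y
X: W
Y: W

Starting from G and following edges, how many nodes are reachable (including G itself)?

17

BFS from G visits: G, V, R, O, M, K, I, F, U, P, L, J, Q, N, T, S, H
Reachable nodes: 17 of 20 total.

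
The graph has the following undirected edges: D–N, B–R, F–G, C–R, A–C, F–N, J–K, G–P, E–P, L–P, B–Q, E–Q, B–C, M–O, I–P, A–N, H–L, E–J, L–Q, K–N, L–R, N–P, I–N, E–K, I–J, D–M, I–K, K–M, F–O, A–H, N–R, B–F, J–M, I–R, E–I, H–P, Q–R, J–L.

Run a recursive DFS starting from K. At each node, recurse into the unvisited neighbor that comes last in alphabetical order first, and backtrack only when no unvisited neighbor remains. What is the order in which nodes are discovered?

Visit K
K → N
N → R
R → Q
Q → L
L → P
P → I
I → J
J → M
M → O
O → F
F → G
F → B
B → C
C → A
A → H
M → D
J → E

K, N, R, Q, L, P, I, J, M, O, F, G, B, C, A, H, D, E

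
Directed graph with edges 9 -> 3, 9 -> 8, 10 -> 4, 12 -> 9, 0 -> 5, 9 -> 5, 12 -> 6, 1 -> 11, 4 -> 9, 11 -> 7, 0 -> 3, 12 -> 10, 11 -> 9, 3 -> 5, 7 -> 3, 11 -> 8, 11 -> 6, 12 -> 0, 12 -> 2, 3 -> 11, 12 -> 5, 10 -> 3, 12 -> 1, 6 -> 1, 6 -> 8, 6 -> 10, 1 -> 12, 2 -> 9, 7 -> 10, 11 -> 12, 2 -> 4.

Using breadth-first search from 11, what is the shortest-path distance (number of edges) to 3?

Level 0: 11
Level 1: 6, 7, 8, 9, 12
Level 2: 0, 1, 2, 3, 5, 10
Level 3: 4
3 first appears at level 2.

2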